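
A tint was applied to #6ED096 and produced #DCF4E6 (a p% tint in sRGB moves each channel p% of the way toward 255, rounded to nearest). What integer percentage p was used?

76%

#6ED096 is rgb(110, 208, 150); #DCF4E6 is rgb(220, 244, 230).
On the R channel (widest range): 220 ≈ 110 + (p/100)(255 − 110), so p ≈ 100×(220 − 110)/(255 − 110) = 11000/145 = 75.86.
p = 76 reproduces all three channels after rounding.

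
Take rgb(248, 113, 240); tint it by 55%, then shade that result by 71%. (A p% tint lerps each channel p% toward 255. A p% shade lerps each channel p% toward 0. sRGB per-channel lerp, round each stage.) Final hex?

#493748

A 55% tint moves each channel 55% toward 255:
  R: 248 + 3.85 = 251.85 → 252
  G: 113 + 0.55×(255−113) = 113 + 78.1 = 191.1 → 191
  B: 240 + 8.25 = 248.25 → 248
After the tint: rgb(252, 191, 248) = #FCBFF8.
A 71% shade moves each channel 71% toward 0:
  R: 252 + 0.71×(0−252) = 252 − 178.92 = 73.08 → 73
  G: 191 − 135.61 = 55.39 → 55
  B: 248 + 0.71×(0−248) = 248 − 176.08 = 71.92 → 72
rgb(73, 55, 72) = #493748.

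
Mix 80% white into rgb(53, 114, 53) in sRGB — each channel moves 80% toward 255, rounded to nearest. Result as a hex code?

#d7e3d7

An 80% tint moves each channel 80% toward 255:
  R: 53 + 0.8×(255−53) = 53 + 161.6 = 214.6 → 215
  G: 114 + 0.8×(255−114) = 114 + 112.8 = 226.8 → 227
  B: 53 + 161.6 = 214.6 → 215
rgb(215, 227, 215) = #d7e3d7.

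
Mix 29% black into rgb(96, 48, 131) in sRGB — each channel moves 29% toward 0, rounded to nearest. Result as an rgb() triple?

A 29% shade moves each channel 29% toward 0:
  R: 96 − 27.84 = 68.16 → 68
  G: 48 − 13.92 = 34.08 → 34
  B: 131 − 37.99 = 93.01 → 93

rgb(68, 34, 93)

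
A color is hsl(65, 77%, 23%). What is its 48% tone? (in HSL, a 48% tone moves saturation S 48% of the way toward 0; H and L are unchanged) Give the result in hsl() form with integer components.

hsl(65, 40%, 23%)

S moves 48% from 77 toward 0: 77 − 36.96 = 40.04 → 40.
H and L are unchanged.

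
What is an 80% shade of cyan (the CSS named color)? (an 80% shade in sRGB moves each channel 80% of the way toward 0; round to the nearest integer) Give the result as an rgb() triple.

CSS cyan is rgb(0, 255, 255).
Lerp each channel 80% toward 0:
  R: 0 + 0.8×(0−0) = 0 + 0 = 0 → 0
  G: 255 + 0.8×(0−255) = 255 − 204 = 51 → 51
  B: 255 − 204 = 51 → 51

rgb(0, 51, 51)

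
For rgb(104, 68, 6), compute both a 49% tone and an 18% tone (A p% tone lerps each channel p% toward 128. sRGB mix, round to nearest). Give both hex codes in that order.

49% tone:
  R: 104 + 0.49×(128−104) = 104 + 11.76 = 115.76 → 116
  G: 68 + 0.49×(128−68) = 68 + 29.4 = 97.4 → 97
  B: 6 + 0.49×(128−6) = 6 + 59.78 = 65.78 → 66
  → #746142
18% tone:
  R: 104 + 4.32 = 108.32 → 108
  G: 68 + 0.18×(128−68) = 68 + 10.8 = 78.8 → 79
  B: 6 + 0.18×(128−6) = 6 + 21.96 = 27.96 → 28
  → #6C4F1C

#746142, #6C4F1C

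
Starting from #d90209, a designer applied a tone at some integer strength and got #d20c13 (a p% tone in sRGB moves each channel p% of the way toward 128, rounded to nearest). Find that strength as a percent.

8%

#d90209 is rgb(217, 2, 9); #d20c13 is rgb(210, 12, 19).
On the G channel (widest range): 12 ≈ 2 + (p/100)(128 − 2), so p ≈ 100×(12 − 2)/(128 − 2) = 1000/126 = 7.94.
p = 8 reproduces all three channels after rounding.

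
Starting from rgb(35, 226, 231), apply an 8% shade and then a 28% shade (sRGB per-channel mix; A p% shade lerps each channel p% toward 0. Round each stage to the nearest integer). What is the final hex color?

#179699

Lerp each channel 8% toward 0:
  R: 35 − 2.8 = 32.2 → 32
  G: 226 + 0.08×(0−226) = 226 − 18.08 = 207.92 → 208
  B: 231 + 0.08×(0−231) = 231 − 18.48 = 212.52 → 213
After the shade: rgb(32, 208, 213) = #20D0D5.
Per channel, c → c + 0.28(0 − c):
  R: 32 + 0.28×(0−32) = 32 − 8.96 = 23.04 → 23
  G: 208 − 58.24 = 149.76 → 150
  B: 213 − 59.64 = 153.36 → 153
rgb(23, 150, 153) = #179699.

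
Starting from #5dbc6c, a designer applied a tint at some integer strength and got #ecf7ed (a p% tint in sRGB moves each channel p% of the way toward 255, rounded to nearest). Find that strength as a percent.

#5dbc6c is rgb(93, 188, 108); #ecf7ed is rgb(236, 247, 237).
On the R channel (widest range): 236 ≈ 93 + (p/100)(255 − 93), so p ≈ 100×(236 − 93)/(255 − 93) = 14300/162 = 88.27.
p = 88 reproduces all three channels after rounding.

88%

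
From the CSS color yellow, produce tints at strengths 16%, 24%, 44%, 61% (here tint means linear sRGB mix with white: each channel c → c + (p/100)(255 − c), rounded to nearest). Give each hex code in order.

#FFFF29, #FFFF3D, #FFFF70, #FFFF9C

CSS yellow is rgb(255, 255, 0).
16%: (255→255, 255→255, 0 + 40.8 = 40.8→41) → #FFFF29
24%: (255→255, 255→255, 0 + 61.2 = 61.2→61) → #FFFF3D
44%: (255→255, 255→255, 0 + 112.2 = 112.2→112) → #FFFF70
61%: (255→255, 255→255, 0 + 155.55 = 155.55→156) → #FFFF9C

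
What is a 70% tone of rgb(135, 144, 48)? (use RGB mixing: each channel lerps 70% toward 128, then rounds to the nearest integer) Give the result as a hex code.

#828568

Per channel, c → c + 0.7(128 − c):
  R: 135 + 0.7×(128−135) = 135 − 4.9 = 130.1 → 130
  G: 144 + 0.7×(128−144) = 144 − 11.2 = 132.8 → 133
  B: 48 + 56 = 104 → 104
rgb(130, 133, 104) = #828568.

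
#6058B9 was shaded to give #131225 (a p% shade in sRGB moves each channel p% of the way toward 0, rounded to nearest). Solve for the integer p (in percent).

#6058B9 is rgb(96, 88, 185); #131225 is rgb(19, 18, 37).
On the B channel (widest range): 37 ≈ 185 + (p/100)(0 − 185), so p ≈ 100×(37 − 185)/(0 − 185) = -14800/-185 = 80.00.
p = 80 reproduces all three channels after rounding.

80%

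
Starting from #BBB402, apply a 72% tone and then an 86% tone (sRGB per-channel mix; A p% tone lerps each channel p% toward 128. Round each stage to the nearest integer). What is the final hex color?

#82827B

#BBB402 is rgb(187, 180, 2).
Per channel, c → c + 0.72(128 − c):
  R: 187 + 0.72×(128−187) = 187 − 42.48 = 144.52 → 145
  G: 180 + 0.72×(128−180) = 180 − 37.44 = 142.56 → 143
  B: 2 + 90.72 = 92.72 → 93
After the tone: rgb(145, 143, 93) = #918F5D.
An 86% tone moves each channel 86% toward 128:
  R: 145 + 0.86×(128−145) = 145 − 14.62 = 130.38 → 130
  G: 143 + 0.86×(128−143) = 143 − 12.9 = 130.1 → 130
  B: 93 + 0.86×(128−93) = 93 + 30.1 = 123.1 → 123
rgb(130, 130, 123) = #82827B.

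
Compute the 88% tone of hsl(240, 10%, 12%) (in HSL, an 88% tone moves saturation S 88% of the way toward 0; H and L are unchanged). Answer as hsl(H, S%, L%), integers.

hsl(240, 1%, 12%)

S moves 88% from 10 toward 0: 10 − 8.8 = 1.2 → 1.
H and L are unchanged.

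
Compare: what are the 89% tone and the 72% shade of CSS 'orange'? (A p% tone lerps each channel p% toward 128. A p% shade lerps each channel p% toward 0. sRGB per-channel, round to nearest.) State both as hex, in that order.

CSS orange is rgb(255, 165, 0).
89% tone:
  R: 255 + 0.89×(128−255) = 255 − 113.03 = 141.97 → 142
  G: 165 − 32.93 = 132.07 → 132
  B: 0 + 0.89×(128−0) = 0 + 113.92 = 113.92 → 114
  → #8e8472
72% shade:
  R: 255 + 0.72×(0−255) = 255 − 183.6 = 71.4 → 71
  G: 165 + 0.72×(0−165) = 165 − 118.8 = 46.2 → 46
  B: 0 + 0 = 0 → 0
  → #472e00

#8e8472, #472e00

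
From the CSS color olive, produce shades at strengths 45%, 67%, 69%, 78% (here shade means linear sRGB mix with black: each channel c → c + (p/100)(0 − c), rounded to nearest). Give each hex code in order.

CSS olive is rgb(128, 128, 0).
45%: (128 − 57.6 = 70.4→70, 128 − 57.6 = 70.4→70, 0→0) → #464600
67%: (128 − 85.76 = 42.24→42, 128 − 85.76 = 42.24→42, 0→0) → #2A2A00
69%: (128 − 88.32 = 39.68→40, 128 − 88.32 = 39.68→40, 0→0) → #282800
78%: (128 − 99.84 = 28.16→28, 128 − 99.84 = 28.16→28, 0→0) → #1C1C00

#464600, #2A2A00, #282800, #1C1C00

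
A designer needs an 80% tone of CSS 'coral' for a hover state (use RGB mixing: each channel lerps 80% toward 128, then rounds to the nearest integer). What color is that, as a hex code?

CSS coral is rgb(255, 127, 80).
An 80% tone moves each channel 80% toward 128:
  R: 255 + 0.8×(128−255) = 255 − 101.6 = 153.4 → 153
  G: 127 + 0.8×(128−127) = 127 + 0.8 = 127.8 → 128
  B: 80 + 0.8×(128−80) = 80 + 38.4 = 118.4 → 118
rgb(153, 128, 118) = #998076.

#998076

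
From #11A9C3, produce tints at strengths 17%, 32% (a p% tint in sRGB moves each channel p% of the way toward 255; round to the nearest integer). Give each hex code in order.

#11A9C3 is rgb(17, 169, 195).
17%: (17 + 40.46 = 57.46→57, 169 + 14.62 = 183.62→184, 195 + 10.2 = 205.2→205) → #39B8CD
32%: (17 + 76.16 = 93.16→93, 169 + 27.52 = 196.52→197, 195 + 19.2 = 214.2→214) → #5DC5D6

#39B8CD, #5DC5D6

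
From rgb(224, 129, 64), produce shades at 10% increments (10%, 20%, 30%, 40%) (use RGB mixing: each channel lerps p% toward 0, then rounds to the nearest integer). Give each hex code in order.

10%: (224 − 22.4 = 201.6→202, 129 − 12.9 = 116.1→116, 64 − 6.4 = 57.6→58) → #CA743A
20%: (224 − 44.8 = 179.2→179, 129 − 25.8 = 103.2→103, 64 − 12.8 = 51.2→51) → #B36733
30%: (224 − 67.2 = 156.8→157, 129 − 38.7 = 90.3→90, 64 − 19.2 = 44.8→45) → #9D5A2D
40%: (224 − 89.6 = 134.4→134, 129 − 51.6 = 77.4→77, 64 − 25.6 = 38.4→38) → #864D26

#CA743A, #B36733, #9D5A2D, #864D26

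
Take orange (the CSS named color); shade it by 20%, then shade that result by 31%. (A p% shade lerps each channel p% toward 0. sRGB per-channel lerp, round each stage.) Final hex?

CSS orange is rgb(255, 165, 0).
Per channel, c → c + 0.2(0 − c):
  R: 255 − 51 = 204 → 204
  G: 165 + 0.2×(0−165) = 165 − 33 = 132 → 132
  B: 0 + 0 = 0 → 0
After the shade: rgb(204, 132, 0) = #cc8400.
Lerp each channel 31% toward 0:
  R: 204 + 0.31×(0−204) = 204 − 63.24 = 140.76 → 141
  G: 132 + 0.31×(0−132) = 132 − 40.92 = 91.08 → 91
  B: 0 + 0 = 0 → 0
rgb(141, 91, 0) = #8d5b00.

#8d5b00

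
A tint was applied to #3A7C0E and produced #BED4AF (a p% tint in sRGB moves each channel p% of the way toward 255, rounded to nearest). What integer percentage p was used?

67%

#3A7C0E is rgb(58, 124, 14); #BED4AF is rgb(190, 212, 175).
On the B channel (widest range): 175 ≈ 14 + (p/100)(255 − 14), so p ≈ 100×(175 − 14)/(255 − 14) = 16100/241 = 66.80.
p = 67 reproduces all three channels after rounding.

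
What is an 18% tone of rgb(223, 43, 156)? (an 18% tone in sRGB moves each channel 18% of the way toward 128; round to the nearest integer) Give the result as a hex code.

An 18% tone moves each channel 18% toward 128:
  R: 223 − 17.1 = 205.9 → 206
  G: 43 + 0.18×(128−43) = 43 + 15.3 = 58.3 → 58
  B: 156 − 5.04 = 150.96 → 151
rgb(206, 58, 151) = #CE3A97.

#CE3A97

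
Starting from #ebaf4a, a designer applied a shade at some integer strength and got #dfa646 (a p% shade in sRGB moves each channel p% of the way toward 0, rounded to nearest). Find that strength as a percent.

#ebaf4a is rgb(235, 175, 74); #dfa646 is rgb(223, 166, 70).
On the R channel (widest range): 223 ≈ 235 + (p/100)(0 − 235), so p ≈ 100×(223 − 235)/(0 − 235) = -1200/-235 = 5.11.
p = 5 reproduces all three channels after rounding.

5%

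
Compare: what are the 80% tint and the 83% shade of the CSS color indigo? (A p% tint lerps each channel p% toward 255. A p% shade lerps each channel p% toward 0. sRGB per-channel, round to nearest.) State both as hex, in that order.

CSS indigo is rgb(75, 0, 130).
80% tint:
  R: 75 + 0.8×(255−75) = 75 + 144 = 219 → 219
  G: 0 + 204 = 204 → 204
  B: 130 + 0.8×(255−130) = 130 + 100 = 230 → 230
  → #dbcce6
83% shade:
  R: 75 + 0.83×(0−75) = 75 − 62.25 = 12.75 → 13
  G: 0 + 0 = 0 → 0
  B: 130 − 107.9 = 22.1 → 22
  → #0d0016

#dbcce6, #0d0016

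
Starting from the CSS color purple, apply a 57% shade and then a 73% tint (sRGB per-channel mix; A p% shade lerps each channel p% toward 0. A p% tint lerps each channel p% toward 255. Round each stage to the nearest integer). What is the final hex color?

#C9BAC9

CSS purple is rgb(128, 0, 128).
A 57% shade moves each channel 57% toward 0:
  R: 128 − 72.96 = 55.04 → 55
  G: 0 + 0 = 0 → 0
  B: 128 − 72.96 = 55.04 → 55
After the shade: rgb(55, 0, 55) = #370037.
A 73% tint moves each channel 73% toward 255:
  R: 55 + 0.73×(255−55) = 55 + 146 = 201 → 201
  G: 0 + 0.73×(255−0) = 0 + 186.15 = 186.15 → 186
  B: 55 + 0.73×(255−55) = 55 + 146 = 201 → 201
rgb(201, 186, 201) = #C9BAC9.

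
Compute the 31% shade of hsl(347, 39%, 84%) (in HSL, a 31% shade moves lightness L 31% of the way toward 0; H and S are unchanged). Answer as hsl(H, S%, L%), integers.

hsl(347, 39%, 58%)

L moves 31% from 84 toward 0: 84 − 26.04 = 57.96 → 58.
H and S are unchanged.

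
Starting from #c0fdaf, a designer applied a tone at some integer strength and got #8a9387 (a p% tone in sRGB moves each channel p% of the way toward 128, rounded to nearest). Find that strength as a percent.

85%

#c0fdaf is rgb(192, 253, 175); #8a9387 is rgb(138, 147, 135).
On the G channel (widest range): 147 ≈ 253 + (p/100)(128 − 253), so p ≈ 100×(147 − 253)/(128 − 253) = -10600/-125 = 84.80.
p = 85 reproduces all three channels after rounding.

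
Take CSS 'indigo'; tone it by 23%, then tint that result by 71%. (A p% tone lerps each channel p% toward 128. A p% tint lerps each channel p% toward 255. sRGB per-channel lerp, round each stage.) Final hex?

CSS indigo is rgb(75, 0, 130).
Per channel, c → c + 0.23(128 − c):
  R: 75 + 0.23×(128−75) = 75 + 12.19 = 87.19 → 87
  G: 0 + 29.44 = 29.44 → 29
  B: 130 + 0.23×(128−130) = 130 − 0.46 = 129.54 → 130
After the tone: rgb(87, 29, 130) = #571D82.
Lerp each channel 71% toward 255:
  R: 87 + 119.28 = 206.28 → 206
  G: 29 + 0.71×(255−29) = 29 + 160.46 = 189.46 → 189
  B: 130 + 88.75 = 218.75 → 219
rgb(206, 189, 219) = #CEBDDB.

#CEBDDB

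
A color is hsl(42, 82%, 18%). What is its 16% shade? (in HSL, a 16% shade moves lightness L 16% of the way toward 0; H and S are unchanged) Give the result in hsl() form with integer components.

L moves 16% from 18 toward 0: 18 − 2.88 = 15.12 → 15.
H and S are unchanged.

hsl(42, 82%, 15%)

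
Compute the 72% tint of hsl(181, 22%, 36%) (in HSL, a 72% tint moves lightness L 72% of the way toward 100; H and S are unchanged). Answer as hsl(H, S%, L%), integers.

L moves 72% from 36 toward 100: 36 + 46.08 = 82.08 → 82.
H and S are unchanged.

hsl(181, 22%, 82%)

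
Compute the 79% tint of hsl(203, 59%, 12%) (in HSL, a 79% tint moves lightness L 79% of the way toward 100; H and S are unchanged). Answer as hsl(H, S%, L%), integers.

hsl(203, 59%, 82%)

L moves 79% from 12 toward 100: 12 + 69.52 = 81.52 → 82.
H and S are unchanged.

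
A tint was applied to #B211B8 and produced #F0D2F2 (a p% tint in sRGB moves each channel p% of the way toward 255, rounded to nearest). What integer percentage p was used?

81%

#B211B8 is rgb(178, 17, 184); #F0D2F2 is rgb(240, 210, 242).
On the G channel (widest range): 210 ≈ 17 + (p/100)(255 − 17), so p ≈ 100×(210 − 17)/(255 − 17) = 19300/238 = 81.09.
p = 81 reproduces all three channels after rounding.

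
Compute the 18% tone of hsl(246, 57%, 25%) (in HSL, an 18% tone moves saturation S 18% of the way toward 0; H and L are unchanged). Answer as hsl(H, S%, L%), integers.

S moves 18% from 57 toward 0: 57 − 10.26 = 46.74 → 47.
H and L are unchanged.

hsl(246, 47%, 25%)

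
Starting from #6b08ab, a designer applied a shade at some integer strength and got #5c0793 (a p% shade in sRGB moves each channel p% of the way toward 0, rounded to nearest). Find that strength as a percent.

14%

#6b08ab is rgb(107, 8, 171); #5c0793 is rgb(92, 7, 147).
On the B channel (widest range): 147 ≈ 171 + (p/100)(0 − 171), so p ≈ 100×(147 − 171)/(0 − 171) = -2400/-171 = 14.04.
p = 14 reproduces all three channels after rounding.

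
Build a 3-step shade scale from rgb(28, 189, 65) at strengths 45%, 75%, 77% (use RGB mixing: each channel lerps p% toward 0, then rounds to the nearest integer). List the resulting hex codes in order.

45%: (28 − 12.6 = 15.4→15, 189 − 85.05 = 103.95→104, 65 − 29.25 = 35.75→36) → #0f6824
75%: (28 − 21 = 7→7, 189 − 141.75 = 47.25→47, 65 − 48.75 = 16.25→16) → #072f10
77%: (28 − 21.56 = 6.44→6, 189 − 145.53 = 43.47→43, 65 − 50.05 = 14.95→15) → #062b0f

#0f6824, #072f10, #062b0f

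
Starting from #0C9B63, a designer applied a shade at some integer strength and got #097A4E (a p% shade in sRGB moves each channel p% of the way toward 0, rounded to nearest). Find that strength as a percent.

#0C9B63 is rgb(12, 155, 99); #097A4E is rgb(9, 122, 78).
On the G channel (widest range): 122 ≈ 155 + (p/100)(0 − 155), so p ≈ 100×(122 − 155)/(0 − 155) = -3300/-155 = 21.29.
p = 21 reproduces all three channels after rounding.

21%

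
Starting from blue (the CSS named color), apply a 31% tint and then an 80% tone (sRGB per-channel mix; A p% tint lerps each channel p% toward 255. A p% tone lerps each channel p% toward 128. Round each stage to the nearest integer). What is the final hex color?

CSS blue is rgb(0, 0, 255).
A 31% tint moves each channel 31% toward 255:
  R: 0 + 0.31×(255−0) = 0 + 79.05 = 79.05 → 79
  G: 0 + 0.31×(255−0) = 0 + 79.05 = 79.05 → 79
  B: 255 + 0 = 255 → 255
After the tint: rgb(79, 79, 255) = #4f4fff.
Lerp each channel 80% toward 128:
  R: 79 + 0.8×(128−79) = 79 + 39.2 = 118.2 → 118
  G: 79 + 39.2 = 118.2 → 118
  B: 255 − 101.6 = 153.4 → 153
rgb(118, 118, 153) = #767699.

#767699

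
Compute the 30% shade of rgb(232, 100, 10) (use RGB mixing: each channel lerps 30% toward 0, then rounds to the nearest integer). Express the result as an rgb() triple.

A 30% shade moves each channel 30% toward 0:
  R: 232 + 0.3×(0−232) = 232 − 69.6 = 162.4 → 162
  G: 100 − 30 = 70 → 70
  B: 10 + 0.3×(0−10) = 10 − 3 = 7 → 7

rgb(162, 70, 7)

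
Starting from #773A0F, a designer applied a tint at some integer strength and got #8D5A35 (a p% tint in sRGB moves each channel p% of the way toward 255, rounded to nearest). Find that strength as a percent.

16%

#773A0F is rgb(119, 58, 15); #8D5A35 is rgb(141, 90, 53).
On the B channel (widest range): 53 ≈ 15 + (p/100)(255 − 15), so p ≈ 100×(53 − 15)/(255 − 15) = 3800/240 = 15.83.
p = 16 reproduces all three channels after rounding.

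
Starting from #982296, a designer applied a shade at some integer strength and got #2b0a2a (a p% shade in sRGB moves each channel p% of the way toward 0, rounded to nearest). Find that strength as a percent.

72%

#982296 is rgb(152, 34, 150); #2b0a2a is rgb(43, 10, 42).
On the R channel (widest range): 43 ≈ 152 + (p/100)(0 − 152), so p ≈ 100×(43 − 152)/(0 − 152) = -10900/-152 = 71.71.
p = 72 reproduces all three channels after rounding.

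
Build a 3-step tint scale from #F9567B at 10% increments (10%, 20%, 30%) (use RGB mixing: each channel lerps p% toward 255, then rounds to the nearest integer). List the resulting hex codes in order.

#F9567B is rgb(249, 86, 123).
10%: (249 + 0.6 = 249.6→250, 86 + 16.9 = 102.9→103, 123 + 13.2 = 136.2→136) → #FA6788
20%: (249 + 1.2 = 250.2→250, 86 + 33.8 = 119.8→120, 123 + 26.4 = 149.4→149) → #FA7895
30%: (249 + 1.8 = 250.8→251, 86 + 50.7 = 136.7→137, 123 + 39.6 = 162.6→163) → #FB89A3

#FA6788, #FA7895, #FB89A3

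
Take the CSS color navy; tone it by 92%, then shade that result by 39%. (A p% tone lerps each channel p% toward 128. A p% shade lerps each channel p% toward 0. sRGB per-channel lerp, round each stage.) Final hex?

CSS navy is rgb(0, 0, 128).
Per channel, c → c + 0.92(128 − c):
  R: 0 + 0.92×(128−0) = 0 + 117.76 = 117.76 → 118
  G: 0 + 117.76 = 117.76 → 118
  B: 128 + 0 = 128 → 128
After the tone: rgb(118, 118, 128) = #767680.
A 39% shade moves each channel 39% toward 0:
  R: 118 − 46.02 = 71.98 → 72
  G: 118 − 46.02 = 71.98 → 72
  B: 128 + 0.39×(0−128) = 128 − 49.92 = 78.08 → 78
rgb(72, 72, 78) = #48484e.

#48484e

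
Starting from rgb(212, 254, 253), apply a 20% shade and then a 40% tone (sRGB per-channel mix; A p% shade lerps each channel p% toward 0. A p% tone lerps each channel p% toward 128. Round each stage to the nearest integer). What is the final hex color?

#99ADAC

Lerp each channel 20% toward 0:
  R: 212 − 42.4 = 169.6 → 170
  G: 254 − 50.8 = 203.2 → 203
  B: 253 + 0.2×(0−253) = 253 − 50.6 = 202.4 → 202
After the shade: rgb(170, 203, 202) = #AACBCA.
Per channel, c → c + 0.4(128 − c):
  R: 170 − 16.8 = 153.2 → 153
  G: 203 − 30 = 173 → 173
  B: 202 − 29.6 = 172.4 → 172
rgb(153, 173, 172) = #99ADAC.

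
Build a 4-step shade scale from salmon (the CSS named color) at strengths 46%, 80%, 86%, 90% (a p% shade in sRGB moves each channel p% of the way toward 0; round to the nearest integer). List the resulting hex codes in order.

CSS salmon is rgb(250, 128, 114).
46%: (250 − 115 = 135→135, 128 − 58.88 = 69.12→69, 114 − 52.44 = 61.56→62) → #87453E
80%: (250 − 200 = 50→50, 128 − 102.4 = 25.6→26, 114 − 91.2 = 22.8→23) → #321A17
86%: (250 − 215 = 35→35, 128 − 110.08 = 17.92→18, 114 − 98.04 = 15.96→16) → #231210
90%: (250 − 225 = 25→25, 128 − 115.2 = 12.8→13, 114 − 102.6 = 11.4→11) → #190D0B

#87453E, #321A17, #231210, #190D0B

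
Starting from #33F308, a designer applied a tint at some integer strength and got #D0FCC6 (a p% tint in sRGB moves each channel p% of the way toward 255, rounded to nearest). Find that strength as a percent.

#33F308 is rgb(51, 243, 8); #D0FCC6 is rgb(208, 252, 198).
On the B channel (widest range): 198 ≈ 8 + (p/100)(255 − 8), so p ≈ 100×(198 − 8)/(255 − 8) = 19000/247 = 76.92.
p = 77 reproduces all three channels after rounding.

77%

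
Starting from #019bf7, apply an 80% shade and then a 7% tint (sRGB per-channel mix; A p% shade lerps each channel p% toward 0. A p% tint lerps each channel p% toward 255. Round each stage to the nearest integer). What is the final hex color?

#122f3f

#019bf7 is rgb(1, 155, 247).
An 80% shade moves each channel 80% toward 0:
  R: 1 + 0.8×(0−1) = 1 − 0.8 = 0.2 → 0
  G: 155 + 0.8×(0−155) = 155 − 124 = 31 → 31
  B: 247 + 0.8×(0−247) = 247 − 197.6 = 49.4 → 49
After the shade: rgb(0, 31, 49) = #001f31.
Lerp each channel 7% toward 255:
  R: 0 + 0.07×(255−0) = 0 + 17.85 = 17.85 → 18
  G: 31 + 15.68 = 46.68 → 47
  B: 49 + 14.42 = 63.42 → 63
rgb(18, 47, 63) = #122f3f.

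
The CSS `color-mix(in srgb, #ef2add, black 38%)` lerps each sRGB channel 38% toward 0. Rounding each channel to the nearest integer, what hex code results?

#941a89

#ef2add is rgb(239, 42, 221).
Per channel, c → c + 0.38(0 − c):
  R: 239 − 90.82 = 148.18 → 148
  G: 42 + 0.38×(0−42) = 42 − 15.96 = 26.04 → 26
  B: 221 + 0.38×(0−221) = 221 − 83.98 = 137.02 → 137
rgb(148, 26, 137) = #941a89.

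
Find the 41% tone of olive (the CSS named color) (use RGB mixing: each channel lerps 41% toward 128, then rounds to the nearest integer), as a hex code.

CSS olive is rgb(128, 128, 0).
A 41% tone moves each channel 41% toward 128:
  R: 128 + 0 = 128 → 128
  G: 128 + 0 = 128 → 128
  B: 0 + 52.48 = 52.48 → 52
rgb(128, 128, 52) = #808034.

#808034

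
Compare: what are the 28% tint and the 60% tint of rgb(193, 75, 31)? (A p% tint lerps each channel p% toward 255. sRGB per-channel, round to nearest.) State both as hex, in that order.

#d27d5e, #e6b7a5

28% tint:
  R: 193 + 0.28×(255−193) = 193 + 17.36 = 210.36 → 210
  G: 75 + 0.28×(255−75) = 75 + 50.4 = 125.4 → 125
  B: 31 + 0.28×(255−31) = 31 + 62.72 = 93.72 → 94
  → #d27d5e
60% tint:
  R: 193 + 0.6×(255−193) = 193 + 37.2 = 230.2 → 230
  G: 75 + 108 = 183 → 183
  B: 31 + 0.6×(255−31) = 31 + 134.4 = 165.4 → 165
  → #e6b7a5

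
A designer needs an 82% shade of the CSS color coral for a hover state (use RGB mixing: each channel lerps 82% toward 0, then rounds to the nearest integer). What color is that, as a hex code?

#2e170e

CSS coral is rgb(255, 127, 80).
An 82% shade moves each channel 82% toward 0:
  R: 255 − 209.1 = 45.9 → 46
  G: 127 − 104.14 = 22.86 → 23
  B: 80 + 0.82×(0−80) = 80 − 65.6 = 14.4 → 14
rgb(46, 23, 14) = #2e170e.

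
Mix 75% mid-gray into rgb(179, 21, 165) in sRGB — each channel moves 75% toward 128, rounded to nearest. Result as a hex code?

Per channel, c → c + 0.75(128 − c):
  R: 179 − 38.25 = 140.75 → 141
  G: 21 + 80.25 = 101.25 → 101
  B: 165 − 27.75 = 137.25 → 137
rgb(141, 101, 137) = #8D6589.

#8D6589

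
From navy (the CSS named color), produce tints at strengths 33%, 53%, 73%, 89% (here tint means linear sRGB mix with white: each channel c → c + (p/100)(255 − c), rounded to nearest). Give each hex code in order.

#5454AA, #8787C3, #BABADD, #E3E3F1

CSS navy is rgb(0, 0, 128).
33%: (0 + 84.15 = 84.15→84, 0 + 84.15 = 84.15→84, 128 + 41.91 = 169.91→170) → #5454AA
53%: (0 + 135.15 = 135.15→135, 0 + 135.15 = 135.15→135, 128 + 67.31 = 195.31→195) → #8787C3
73%: (0 + 186.15 = 186.15→186, 0 + 186.15 = 186.15→186, 128 + 92.71 = 220.71→221) → #BABADD
89%: (0 + 226.95 = 226.95→227, 0 + 226.95 = 226.95→227, 128 + 113.03 = 241.03→241) → #E3E3F1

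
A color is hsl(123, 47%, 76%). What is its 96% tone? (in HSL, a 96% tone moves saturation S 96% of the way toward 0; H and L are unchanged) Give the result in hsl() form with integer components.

S moves 96% from 47 toward 0: 47 − 45.12 = 1.88 → 2.
H and L are unchanged.

hsl(123, 2%, 76%)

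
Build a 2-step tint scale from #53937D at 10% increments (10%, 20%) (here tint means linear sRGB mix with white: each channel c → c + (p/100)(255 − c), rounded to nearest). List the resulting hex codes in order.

#649E8A, #75A997

#53937D is rgb(83, 147, 125).
10%: (83 + 17.2 = 100.2→100, 147 + 10.8 = 157.8→158, 125 + 13 = 138→138) → #649E8A
20%: (83 + 34.4 = 117.4→117, 147 + 21.6 = 168.6→169, 125 + 26 = 151→151) → #75A997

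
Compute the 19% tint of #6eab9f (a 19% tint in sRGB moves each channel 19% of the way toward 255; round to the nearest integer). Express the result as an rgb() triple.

#6eab9f is rgb(110, 171, 159).
Lerp each channel 19% toward 255:
  R: 110 + 27.55 = 137.55 → 138
  G: 171 + 0.19×(255−171) = 171 + 15.96 = 186.96 → 187
  B: 159 + 18.24 = 177.24 → 177

rgb(138, 187, 177)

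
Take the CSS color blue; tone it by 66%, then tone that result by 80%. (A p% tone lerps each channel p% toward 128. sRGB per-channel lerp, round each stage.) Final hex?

CSS blue is rgb(0, 0, 255).
A 66% tone moves each channel 66% toward 128:
  R: 0 + 0.66×(128−0) = 0 + 84.48 = 84.48 → 84
  G: 0 + 84.48 = 84.48 → 84
  B: 255 + 0.66×(128−255) = 255 − 83.82 = 171.18 → 171
After the tone: rgb(84, 84, 171) = #5454AB.
Per channel, c → c + 0.8(128 − c):
  R: 84 + 0.8×(128−84) = 84 + 35.2 = 119.2 → 119
  G: 84 + 0.8×(128−84) = 84 + 35.2 = 119.2 → 119
  B: 171 + 0.8×(128−171) = 171 − 34.4 = 136.6 → 137
rgb(119, 119, 137) = #777789.

#777789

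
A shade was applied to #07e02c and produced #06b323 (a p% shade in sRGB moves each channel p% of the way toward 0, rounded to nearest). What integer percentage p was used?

#07e02c is rgb(7, 224, 44); #06b323 is rgb(6, 179, 35).
On the G channel (widest range): 179 ≈ 224 + (p/100)(0 − 224), so p ≈ 100×(179 − 224)/(0 − 224) = -4500/-224 = 20.09.
p = 20 reproduces all three channels after rounding.

20%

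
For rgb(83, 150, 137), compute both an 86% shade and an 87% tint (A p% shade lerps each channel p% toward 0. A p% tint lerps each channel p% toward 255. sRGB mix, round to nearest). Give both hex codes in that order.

#0c1513, #e9f1f0

86% shade:
  R: 83 + 0.86×(0−83) = 83 − 71.38 = 11.62 → 12
  G: 150 + 0.86×(0−150) = 150 − 129 = 21 → 21
  B: 137 − 117.82 = 19.18 → 19
  → #0c1513
87% tint:
  R: 83 + 0.87×(255−83) = 83 + 149.64 = 232.64 → 233
  G: 150 + 0.87×(255−150) = 150 + 91.35 = 241.35 → 241
  B: 137 + 102.66 = 239.66 → 240
  → #e9f1f0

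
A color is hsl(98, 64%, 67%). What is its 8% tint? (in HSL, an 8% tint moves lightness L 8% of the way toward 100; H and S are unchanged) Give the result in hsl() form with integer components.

L moves 8% from 67 toward 100: 67 + 2.64 = 69.64 → 70.
H and S are unchanged.

hsl(98, 64%, 70%)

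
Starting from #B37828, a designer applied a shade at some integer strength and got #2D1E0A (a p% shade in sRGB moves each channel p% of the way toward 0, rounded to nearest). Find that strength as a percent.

75%

#B37828 is rgb(179, 120, 40); #2D1E0A is rgb(45, 30, 10).
On the R channel (widest range): 45 ≈ 179 + (p/100)(0 − 179), so p ≈ 100×(45 − 179)/(0 − 179) = -13400/-179 = 74.86.
p = 75 reproduces all three channels after rounding.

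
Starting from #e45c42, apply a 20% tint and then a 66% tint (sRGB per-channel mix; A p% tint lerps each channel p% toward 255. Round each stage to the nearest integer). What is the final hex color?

#e45c42 is rgb(228, 92, 66).
A 20% tint moves each channel 20% toward 255:
  R: 228 + 0.2×(255−228) = 228 + 5.4 = 233.4 → 233
  G: 92 + 0.2×(255−92) = 92 + 32.6 = 124.6 → 125
  B: 66 + 37.8 = 103.8 → 104
After the tint: rgb(233, 125, 104) = #e97d68.
Lerp each channel 66% toward 255:
  R: 233 + 0.66×(255−233) = 233 + 14.52 = 247.52 → 248
  G: 125 + 0.66×(255−125) = 125 + 85.8 = 210.8 → 211
  B: 104 + 0.66×(255−104) = 104 + 99.66 = 203.66 → 204
rgb(248, 211, 204) = #f8d3cc.

#f8d3cc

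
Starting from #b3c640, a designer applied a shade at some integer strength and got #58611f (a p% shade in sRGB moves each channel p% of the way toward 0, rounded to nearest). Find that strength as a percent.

51%

#b3c640 is rgb(179, 198, 64); #58611f is rgb(88, 97, 31).
On the G channel (widest range): 97 ≈ 198 + (p/100)(0 − 198), so p ≈ 100×(97 − 198)/(0 − 198) = -10100/-198 = 51.01.
p = 51 reproduces all three channels after rounding.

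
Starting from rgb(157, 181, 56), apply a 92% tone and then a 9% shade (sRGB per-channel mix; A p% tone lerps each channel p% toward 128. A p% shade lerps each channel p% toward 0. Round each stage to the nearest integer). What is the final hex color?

#76786F

Lerp each channel 92% toward 128:
  R: 157 − 26.68 = 130.32 → 130
  G: 181 − 48.76 = 132.24 → 132
  B: 56 + 66.24 = 122.24 → 122
After the tone: rgb(130, 132, 122) = #82847A.
Lerp each channel 9% toward 0:
  R: 130 + 0.09×(0−130) = 130 − 11.7 = 118.3 → 118
  G: 132 + 0.09×(0−132) = 132 − 11.88 = 120.12 → 120
  B: 122 + 0.09×(0−122) = 122 − 10.98 = 111.02 → 111
rgb(118, 120, 111) = #76786F.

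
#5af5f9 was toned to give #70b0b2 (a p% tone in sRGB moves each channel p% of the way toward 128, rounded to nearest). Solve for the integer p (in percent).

59%

#5af5f9 is rgb(90, 245, 249); #70b0b2 is rgb(112, 176, 178).
On the B channel (widest range): 178 ≈ 249 + (p/100)(128 − 249), so p ≈ 100×(178 − 249)/(128 − 249) = -7100/-121 = 58.68.
p = 59 reproduces all three channels after rounding.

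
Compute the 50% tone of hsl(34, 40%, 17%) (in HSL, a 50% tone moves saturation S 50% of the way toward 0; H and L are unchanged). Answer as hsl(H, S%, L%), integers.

S moves 50% from 40 toward 0: 40 − 20 = 20 → 20.
H and L are unchanged.

hsl(34, 20%, 17%)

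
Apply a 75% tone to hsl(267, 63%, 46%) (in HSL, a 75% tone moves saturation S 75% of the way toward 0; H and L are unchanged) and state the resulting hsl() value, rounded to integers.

S moves 75% from 63 toward 0: 63 − 47.25 = 15.75 → 16.
H and L are unchanged.

hsl(267, 16%, 46%)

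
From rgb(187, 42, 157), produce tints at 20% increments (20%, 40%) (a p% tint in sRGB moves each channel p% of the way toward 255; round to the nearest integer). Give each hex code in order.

20%: (187 + 13.6 = 200.6→201, 42 + 42.6 = 84.6→85, 157 + 19.6 = 176.6→177) → #c955b1
40%: (187 + 27.2 = 214.2→214, 42 + 85.2 = 127.2→127, 157 + 39.2 = 196.2→196) → #d67fc4

#c955b1, #d67fc4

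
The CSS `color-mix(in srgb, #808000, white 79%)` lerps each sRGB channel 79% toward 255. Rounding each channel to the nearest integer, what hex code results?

#E4E4C9

#808000 is rgb(128, 128, 0).
Per channel, c → c + 0.79(255 − c):
  R: 128 + 100.33 = 228.33 → 228
  G: 128 + 0.79×(255−128) = 128 + 100.33 = 228.33 → 228
  B: 0 + 201.45 = 201.45 → 201
rgb(228, 228, 201) = #E4E4C9.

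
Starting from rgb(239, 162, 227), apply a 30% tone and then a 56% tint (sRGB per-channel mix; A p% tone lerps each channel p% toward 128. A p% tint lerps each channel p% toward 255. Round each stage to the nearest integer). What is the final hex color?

#e9d2e5

A 30% tone moves each channel 30% toward 128:
  R: 239 + 0.3×(128−239) = 239 − 33.3 = 205.7 → 206
  G: 162 + 0.3×(128−162) = 162 − 10.2 = 151.8 → 152
  B: 227 − 29.7 = 197.3 → 197
After the tone: rgb(206, 152, 197) = #ce98c5.
A 56% tint moves each channel 56% toward 255:
  R: 206 + 27.44 = 233.44 → 233
  G: 152 + 57.68 = 209.68 → 210
  B: 197 + 32.48 = 229.48 → 229
rgb(233, 210, 229) = #e9d2e5.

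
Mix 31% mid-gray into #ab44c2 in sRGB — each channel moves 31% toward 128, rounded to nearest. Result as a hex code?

#ab44c2 is rgb(171, 68, 194).
A 31% tone moves each channel 31% toward 128:
  R: 171 + 0.31×(128−171) = 171 − 13.33 = 157.67 → 158
  G: 68 + 0.31×(128−68) = 68 + 18.6 = 86.6 → 87
  B: 194 + 0.31×(128−194) = 194 − 20.46 = 173.54 → 174
rgb(158, 87, 174) = #9e57ae.

#9e57ae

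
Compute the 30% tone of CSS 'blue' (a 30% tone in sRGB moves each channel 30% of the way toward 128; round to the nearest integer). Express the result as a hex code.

CSS blue is rgb(0, 0, 255).
Per channel, c → c + 0.3(128 − c):
  R: 0 + 0.3×(128−0) = 0 + 38.4 = 38.4 → 38
  G: 0 + 0.3×(128−0) = 0 + 38.4 = 38.4 → 38
  B: 255 − 38.1 = 216.9 → 217
rgb(38, 38, 217) = #2626d9.

#2626d9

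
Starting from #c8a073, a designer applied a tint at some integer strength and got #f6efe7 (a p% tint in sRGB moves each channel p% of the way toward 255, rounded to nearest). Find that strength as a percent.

83%

#c8a073 is rgb(200, 160, 115); #f6efe7 is rgb(246, 239, 231).
On the B channel (widest range): 231 ≈ 115 + (p/100)(255 − 115), so p ≈ 100×(231 − 115)/(255 − 115) = 11600/140 = 82.86.
p = 83 reproduces all three channels after rounding.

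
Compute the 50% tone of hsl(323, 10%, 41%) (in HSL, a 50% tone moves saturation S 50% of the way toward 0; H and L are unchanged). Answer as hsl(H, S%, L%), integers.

S moves 50% from 10 toward 0: 10 − 5 = 5 → 5.
H and L are unchanged.

hsl(323, 5%, 41%)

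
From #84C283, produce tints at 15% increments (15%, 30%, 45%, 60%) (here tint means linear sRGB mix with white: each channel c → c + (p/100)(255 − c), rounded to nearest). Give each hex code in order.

#96CB96, #A9D4A8, #BBDDBB, #CEE7CD

#84C283 is rgb(132, 194, 131).
15%: (132 + 18.45 = 150.45→150, 194 + 9.15 = 203.15→203, 131 + 18.6 = 149.6→150) → #96CB96
30%: (132 + 36.9 = 168.9→169, 194 + 18.3 = 212.3→212, 131 + 37.2 = 168.2→168) → #A9D4A8
45%: (132 + 55.35 = 187.35→187, 194 + 27.45 = 221.45→221, 131 + 55.8 = 186.8→187) → #BBDDBB
60%: (132 + 73.8 = 205.8→206, 194 + 36.6 = 230.6→231, 131 + 74.4 = 205.4→205) → #CEE7CD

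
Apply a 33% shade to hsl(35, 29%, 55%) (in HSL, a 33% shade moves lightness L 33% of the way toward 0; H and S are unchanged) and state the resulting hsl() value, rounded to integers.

hsl(35, 29%, 37%)

L moves 33% from 55 toward 0: 55 − 18.15 = 36.85 → 37.
H and S are unchanged.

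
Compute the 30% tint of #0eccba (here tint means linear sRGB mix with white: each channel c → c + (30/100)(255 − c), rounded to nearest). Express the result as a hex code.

#56dbcf

#0eccba is rgb(14, 204, 186).
Lerp each channel 30% toward 255:
  R: 14 + 72.3 = 86.3 → 86
  G: 204 + 0.3×(255−204) = 204 + 15.3 = 219.3 → 219
  B: 186 + 0.3×(255−186) = 186 + 20.7 = 206.7 → 207
rgb(86, 219, 207) = #56dbcf.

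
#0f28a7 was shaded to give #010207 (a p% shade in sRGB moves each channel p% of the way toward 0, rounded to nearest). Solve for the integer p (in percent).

#0f28a7 is rgb(15, 40, 167); #010207 is rgb(1, 2, 7).
On the B channel (widest range): 7 ≈ 167 + (p/100)(0 − 167), so p ≈ 100×(7 − 167)/(0 − 167) = -16000/-167 = 95.81.
p = 96 reproduces all three channels after rounding.

96%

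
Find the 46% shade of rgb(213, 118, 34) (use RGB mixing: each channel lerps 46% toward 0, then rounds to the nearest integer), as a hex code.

#734012

Lerp each channel 46% toward 0:
  R: 213 + 0.46×(0−213) = 213 − 97.98 = 115.02 → 115
  G: 118 − 54.28 = 63.72 → 64
  B: 34 + 0.46×(0−34) = 34 − 15.64 = 18.36 → 18
rgb(115, 64, 18) = #734012.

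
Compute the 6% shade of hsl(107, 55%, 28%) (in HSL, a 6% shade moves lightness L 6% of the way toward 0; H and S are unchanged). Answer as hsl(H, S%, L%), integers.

L moves 6% from 28 toward 0: 28 − 1.68 = 26.32 → 26.
H and S are unchanged.

hsl(107, 55%, 26%)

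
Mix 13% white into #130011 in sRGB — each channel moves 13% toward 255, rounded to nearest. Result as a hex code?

#130011 is rgb(19, 0, 17).
A 13% tint moves each channel 13% toward 255:
  R: 19 + 0.13×(255−19) = 19 + 30.68 = 49.68 → 50
  G: 0 + 0.13×(255−0) = 0 + 33.15 = 33.15 → 33
  B: 17 + 30.94 = 47.94 → 48
rgb(50, 33, 48) = #322130.

#322130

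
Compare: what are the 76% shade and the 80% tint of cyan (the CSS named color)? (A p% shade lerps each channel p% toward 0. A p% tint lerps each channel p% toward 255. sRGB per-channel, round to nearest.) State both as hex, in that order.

CSS cyan is rgb(0, 255, 255).
76% shade:
  R: 0 + 0.76×(0−0) = 0 + 0 = 0 → 0
  G: 255 − 193.8 = 61.2 → 61
  B: 255 + 0.76×(0−255) = 255 − 193.8 = 61.2 → 61
  → #003d3d
80% tint:
  R: 0 + 204 = 204 → 204
  G: 255 + 0.8×(255−255) = 255 + 0 = 255 → 255
  B: 255 + 0.8×(255−255) = 255 + 0 = 255 → 255
  → #ccffff

#003d3d, #ccffff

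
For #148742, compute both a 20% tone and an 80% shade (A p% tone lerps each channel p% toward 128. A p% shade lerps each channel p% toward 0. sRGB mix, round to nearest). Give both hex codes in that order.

#148742 is rgb(20, 135, 66).
20% tone:
  R: 20 + 21.6 = 41.6 → 42
  G: 135 + 0.2×(128−135) = 135 − 1.4 = 133.6 → 134
  B: 66 + 12.4 = 78.4 → 78
  → #2A864E
80% shade:
  R: 20 + 0.8×(0−20) = 20 − 16 = 4 → 4
  G: 135 − 108 = 27 → 27
  B: 66 + 0.8×(0−66) = 66 − 52.8 = 13.2 → 13
  → #041B0D

#2A864E, #041B0D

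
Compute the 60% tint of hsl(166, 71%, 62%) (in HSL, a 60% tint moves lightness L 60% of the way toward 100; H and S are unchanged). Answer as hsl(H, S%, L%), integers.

hsl(166, 71%, 85%)

L moves 60% from 62 toward 100: 62 + 22.8 = 84.8 → 85.
H and S are unchanged.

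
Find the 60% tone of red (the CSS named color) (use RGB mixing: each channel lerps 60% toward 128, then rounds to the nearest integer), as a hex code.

CSS red is rgb(255, 0, 0).
Lerp each channel 60% toward 128:
  R: 255 + 0.6×(128−255) = 255 − 76.2 = 178.8 → 179
  G: 0 + 76.8 = 76.8 → 77
  B: 0 + 0.6×(128−0) = 0 + 76.8 = 76.8 → 77
rgb(179, 77, 77) = #B34D4D.

#B34D4D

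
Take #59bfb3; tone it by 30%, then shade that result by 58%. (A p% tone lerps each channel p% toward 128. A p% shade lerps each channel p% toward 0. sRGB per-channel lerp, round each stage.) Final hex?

#2a4845

#59bfb3 is rgb(89, 191, 179).
Per channel, c → c + 0.3(128 − c):
  R: 89 + 0.3×(128−89) = 89 + 11.7 = 100.7 → 101
  G: 191 + 0.3×(128−191) = 191 − 18.9 = 172.1 → 172
  B: 179 + 0.3×(128−179) = 179 − 15.3 = 163.7 → 164
After the tone: rgb(101, 172, 164) = #65aca4.
Lerp each channel 58% toward 0:
  R: 101 + 0.58×(0−101) = 101 − 58.58 = 42.42 → 42
  G: 172 + 0.58×(0−172) = 172 − 99.76 = 72.24 → 72
  B: 164 − 95.12 = 68.88 → 69
rgb(42, 72, 69) = #2a4845.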